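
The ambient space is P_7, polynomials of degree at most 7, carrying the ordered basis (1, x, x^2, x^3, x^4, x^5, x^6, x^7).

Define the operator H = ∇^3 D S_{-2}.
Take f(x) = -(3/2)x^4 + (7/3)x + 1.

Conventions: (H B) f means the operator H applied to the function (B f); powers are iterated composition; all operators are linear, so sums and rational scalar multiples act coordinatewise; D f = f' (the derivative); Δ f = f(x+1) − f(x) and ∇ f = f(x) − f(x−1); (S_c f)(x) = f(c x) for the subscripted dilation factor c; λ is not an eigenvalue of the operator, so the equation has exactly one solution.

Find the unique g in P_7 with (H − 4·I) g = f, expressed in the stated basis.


g(x) = (3/8)x^4 - (7/12)x + 143/4

write g with unknown coordinates in the stated basis and equate coefficients in (H − 4·I) g = f
solving from the highest basis element down gives g = (3/8)x^4 - (7/12)x + 143/4
check: H g = 144
so H g − 4·g = -(3/2)x^4 + (7/3)x + 1 = f ✓


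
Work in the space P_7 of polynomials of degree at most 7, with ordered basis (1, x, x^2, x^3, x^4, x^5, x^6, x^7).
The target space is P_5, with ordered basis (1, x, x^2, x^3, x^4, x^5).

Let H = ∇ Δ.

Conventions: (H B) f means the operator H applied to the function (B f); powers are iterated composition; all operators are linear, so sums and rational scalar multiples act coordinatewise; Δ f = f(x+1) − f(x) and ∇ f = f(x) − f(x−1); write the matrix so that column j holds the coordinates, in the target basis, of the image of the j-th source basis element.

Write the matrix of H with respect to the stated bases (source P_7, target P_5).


image of 1: 0
image of x: 0
image of x^2: 2
image of x^3: 6x
image of x^4: 12x^2 + 2
image of x^5: 20x^3 + 10x
image of x^6: 30x^4 + 30x^2 + 2
image of x^7: 42x^5 + 70x^3 + 14x
each image's coordinates form column j of the matrix

the matrix is [[0, 0, 2, 0, 2, 0, 2, 0]; [0, 0, 0, 6, 0, 10, 0, 14]; [0, 0, 0, 0, 12, 0, 30, 0]; [0, 0, 0, 0, 0, 20, 0, 70]; [0, 0, 0, 0, 0, 0, 30, 0]; [0, 0, 0, 0, 0, 0, 0, 42]] (rows listed top to bottom)


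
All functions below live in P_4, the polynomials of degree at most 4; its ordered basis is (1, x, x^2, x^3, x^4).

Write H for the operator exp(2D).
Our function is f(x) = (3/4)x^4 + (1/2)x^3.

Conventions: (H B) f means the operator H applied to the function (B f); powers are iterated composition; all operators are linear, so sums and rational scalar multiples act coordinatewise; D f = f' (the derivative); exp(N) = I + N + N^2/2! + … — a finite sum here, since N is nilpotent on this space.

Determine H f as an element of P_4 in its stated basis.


the result is g(x) = (3/4)x^4 + (13/2)x^3 + 21x^2 + 30x + 16

order-1 term: 6x^3 + 3x^2
order-2 term: 18x^2 + 6x
order-3 term: 24x + 4
order-4 term: 12
the series for exp(2D) f terminates at order 4
exp(2D) f = (3/4)x^4 + (13/2)x^3 + 21x^2 + 30x + 16


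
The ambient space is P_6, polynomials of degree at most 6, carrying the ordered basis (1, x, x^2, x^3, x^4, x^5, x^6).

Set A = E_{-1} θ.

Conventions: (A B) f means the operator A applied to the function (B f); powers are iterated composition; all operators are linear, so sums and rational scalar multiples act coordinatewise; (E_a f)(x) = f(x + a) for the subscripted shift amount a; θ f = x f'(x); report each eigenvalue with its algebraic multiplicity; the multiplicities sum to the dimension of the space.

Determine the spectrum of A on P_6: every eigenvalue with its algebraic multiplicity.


image of 1: 0
image of x: x - 1
image of x^2: 2x^2 - 4x + 2
image of x^3: 3x^3 - 9x^2 + 9x - 3
image of x^4: 4x^4 - 16x^3 + 24x^2 - 16x + 4
image of x^5: 5x^5 - 25x^4 + 50x^3 - 50x^2 + 25x - 5
image of x^6: 6x^6 - 36x^5 + 90x^4 - 120x^3 + 90x^2 - 36x + 6
the matrix is upper triangular; its diagonal is (0, 1, 2, 3, 4, 5, 6)
for a triangular matrix the eigenvalues are the diagonal entries, with algebraic multiplicity their repetition count

λ = 0 (multiplicity 1), λ = 1 (multiplicity 1), λ = 2 (multiplicity 1), λ = 3 (multiplicity 1), λ = 4 (multiplicity 1), λ = 5 (multiplicity 1), λ = 6 (multiplicity 1)


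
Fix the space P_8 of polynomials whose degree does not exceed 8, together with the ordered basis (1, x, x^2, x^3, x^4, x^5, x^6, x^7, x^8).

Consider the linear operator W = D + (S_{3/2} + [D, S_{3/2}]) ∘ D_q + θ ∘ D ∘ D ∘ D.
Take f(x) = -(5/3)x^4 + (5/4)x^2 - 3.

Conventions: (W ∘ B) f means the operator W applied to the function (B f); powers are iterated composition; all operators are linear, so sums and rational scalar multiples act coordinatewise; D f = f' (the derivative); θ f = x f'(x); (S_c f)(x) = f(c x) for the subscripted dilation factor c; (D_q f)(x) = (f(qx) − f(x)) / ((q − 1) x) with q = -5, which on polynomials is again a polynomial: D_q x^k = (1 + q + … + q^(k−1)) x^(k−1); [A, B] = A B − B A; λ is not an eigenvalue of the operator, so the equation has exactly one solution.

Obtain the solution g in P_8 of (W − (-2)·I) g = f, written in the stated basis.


the result is g(x) = -(5/6)x^4 - (1735/12)x^3 + (111585/32)x^2 + (37045/4)x - 184823/32

write g with unknown coordinates in the stated basis and equate coefficients in (W − (-2)·I) g = f
solving from the highest basis element down gives g = -(5/6)x^4 - (1735/12)x^3 + (111585/32)x^2 + (37045/4)x - 184823/32
check: W g = (1735/6)x^3 - (111565/16)x^2 - (37045/2)x + 184775/16
so W g − (-2)·g = -(5/3)x^4 + (5/4)x^2 - 3 = f ✓


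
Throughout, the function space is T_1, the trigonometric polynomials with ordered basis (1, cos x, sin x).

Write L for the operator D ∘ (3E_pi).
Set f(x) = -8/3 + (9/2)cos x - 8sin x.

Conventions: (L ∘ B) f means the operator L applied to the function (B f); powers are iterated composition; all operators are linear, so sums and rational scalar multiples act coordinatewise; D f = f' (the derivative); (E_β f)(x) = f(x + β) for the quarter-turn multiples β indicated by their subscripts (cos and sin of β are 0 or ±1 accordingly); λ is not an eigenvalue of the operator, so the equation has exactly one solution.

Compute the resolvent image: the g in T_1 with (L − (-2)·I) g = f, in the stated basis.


the image equals g(x) = -4/3 - (15/13)cos x - (59/26)sin x

write g with unknown coordinates in the stated basis and equate coefficients in (L − (-2)·I) g = f
solving from the highest basis element down gives g = -4/3 - (15/13)cos x - (59/26)sin x
check: L g = (177/26)cos x - (45/13)sin x
so L g − (-2)·g = -8/3 + (9/2)cos x - 8sin x = f ✓


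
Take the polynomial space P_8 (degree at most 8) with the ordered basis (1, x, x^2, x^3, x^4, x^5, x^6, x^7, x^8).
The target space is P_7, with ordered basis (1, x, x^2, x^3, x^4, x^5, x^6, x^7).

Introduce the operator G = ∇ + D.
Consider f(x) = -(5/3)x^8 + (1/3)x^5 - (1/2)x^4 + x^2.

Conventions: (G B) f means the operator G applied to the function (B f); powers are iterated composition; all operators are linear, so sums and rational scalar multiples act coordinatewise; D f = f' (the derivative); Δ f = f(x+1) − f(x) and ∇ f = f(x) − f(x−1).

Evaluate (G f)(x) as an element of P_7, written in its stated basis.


the result is g(x) = -(80/3)x^7 + (140/3)x^6 - (280/3)x^5 + 120x^4 - (302/3)x^3 + 53x^2 - 13x + 3/2

∇ f = -(40/3)x^7 + (140/3)x^6 - (280/3)x^5 + (355/3)x^4 - (296/3)x^3 + 53x^2 - 15x + 3/2
D f = -(40/3)x^7 + (5/3)x^4 - 2x^3 + 2x
(∇ + D) f = -(80/3)x^7 + (140/3)x^6 - (280/3)x^5 + 120x^4 - (302/3)x^3 + 53x^2 - 13x + 3/2


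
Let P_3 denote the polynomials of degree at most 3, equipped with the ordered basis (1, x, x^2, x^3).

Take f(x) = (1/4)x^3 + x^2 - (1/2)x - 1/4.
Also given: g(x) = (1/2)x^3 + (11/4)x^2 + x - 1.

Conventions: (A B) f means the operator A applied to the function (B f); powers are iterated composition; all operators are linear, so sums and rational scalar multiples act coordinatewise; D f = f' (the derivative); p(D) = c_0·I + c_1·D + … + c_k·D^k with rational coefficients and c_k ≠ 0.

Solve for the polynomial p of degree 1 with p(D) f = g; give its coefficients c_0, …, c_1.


D^0 f = (1/4)x^3 + x^2 - (1/2)x - 1/4
D^1 f = (3/4)x^2 + 2x - 1/2
matching coefficients of g against c_0 f + c_1 Df + … from the top degree down determines the c_i
solution: c_0 = 2, c_1 = 1

p(D) = 2·I + D, i.e. c_0 = 2, c_1 = 1


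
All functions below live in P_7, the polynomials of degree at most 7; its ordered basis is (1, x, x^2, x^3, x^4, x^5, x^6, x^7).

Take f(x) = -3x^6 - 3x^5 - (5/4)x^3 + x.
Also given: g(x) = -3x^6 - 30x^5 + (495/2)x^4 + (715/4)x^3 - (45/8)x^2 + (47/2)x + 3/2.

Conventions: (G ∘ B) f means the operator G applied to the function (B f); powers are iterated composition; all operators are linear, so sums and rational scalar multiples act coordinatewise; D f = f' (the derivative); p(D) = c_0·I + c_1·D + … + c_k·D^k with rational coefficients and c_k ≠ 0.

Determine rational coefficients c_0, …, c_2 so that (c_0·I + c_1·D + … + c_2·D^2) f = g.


c_0 = 1, c_1 = 3/2, c_2 = -3

D^0 f = -3x^6 - 3x^5 - (5/4)x^3 + x
D^1 f = -18x^5 - 15x^4 - (15/4)x^2 + 1
D^2 f = -90x^4 - 60x^3 - (15/2)x
matching coefficients of g against c_0 f + c_1 Df + … from the top degree down determines the c_i
solution: c_0 = 1, c_1 = 3/2, c_2 = -3


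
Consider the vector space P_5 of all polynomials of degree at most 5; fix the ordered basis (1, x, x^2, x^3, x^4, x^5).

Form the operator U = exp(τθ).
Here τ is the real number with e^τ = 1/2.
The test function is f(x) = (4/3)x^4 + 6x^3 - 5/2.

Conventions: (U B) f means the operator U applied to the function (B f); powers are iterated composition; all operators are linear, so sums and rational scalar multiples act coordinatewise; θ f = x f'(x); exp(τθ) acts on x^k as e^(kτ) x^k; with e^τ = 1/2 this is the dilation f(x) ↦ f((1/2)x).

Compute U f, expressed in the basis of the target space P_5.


the image equals g(x) = (1/12)x^4 + (3/4)x^3 - 5/2

exp(τθ) x^k = e^(kτ) x^k; with e^τ = 1/2 this sends x^k to (1/2)^k x^k
x^3 ↦ 1/8 x^3
x^4 ↦ 1/16 x^4
applying this coordinatewise to f: exp(τθ) f = (1/12)x^4 + (3/4)x^3 - 5/2


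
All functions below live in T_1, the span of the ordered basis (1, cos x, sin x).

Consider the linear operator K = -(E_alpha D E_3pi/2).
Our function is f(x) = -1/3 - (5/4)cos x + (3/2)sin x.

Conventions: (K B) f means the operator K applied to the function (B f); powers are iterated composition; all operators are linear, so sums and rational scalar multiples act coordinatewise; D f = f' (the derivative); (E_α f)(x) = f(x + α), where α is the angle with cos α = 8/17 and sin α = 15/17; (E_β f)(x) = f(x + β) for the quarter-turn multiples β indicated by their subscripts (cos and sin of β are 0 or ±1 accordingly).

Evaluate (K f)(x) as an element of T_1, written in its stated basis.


g(x) = -(25/34)cos x - (123/68)sin x

E_3pi/2 f = -1/3 - (3/2)cos x - (5/4)sin x
D E_3pi/2 f = -(5/4)cos x + (3/2)sin x
E_alpha D E_3pi/2 f = (25/34)cos x + (123/68)sin x
(-(E_alpha D E_3pi/2)) f = -(25/34)cos x - (123/68)sin x


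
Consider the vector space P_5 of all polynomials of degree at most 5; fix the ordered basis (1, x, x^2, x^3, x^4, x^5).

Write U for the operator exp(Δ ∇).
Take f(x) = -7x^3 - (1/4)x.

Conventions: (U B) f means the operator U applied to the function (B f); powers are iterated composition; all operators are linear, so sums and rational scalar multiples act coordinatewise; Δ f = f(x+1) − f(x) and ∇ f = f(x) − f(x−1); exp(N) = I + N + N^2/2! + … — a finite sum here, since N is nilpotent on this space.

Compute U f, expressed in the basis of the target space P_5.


order-1 term: -42x
the series for exp(Δ ∇) f terminates at order 1
exp(Δ ∇) f = -7x^3 - (169/4)x

the result is g(x) = -7x^3 - (169/4)x


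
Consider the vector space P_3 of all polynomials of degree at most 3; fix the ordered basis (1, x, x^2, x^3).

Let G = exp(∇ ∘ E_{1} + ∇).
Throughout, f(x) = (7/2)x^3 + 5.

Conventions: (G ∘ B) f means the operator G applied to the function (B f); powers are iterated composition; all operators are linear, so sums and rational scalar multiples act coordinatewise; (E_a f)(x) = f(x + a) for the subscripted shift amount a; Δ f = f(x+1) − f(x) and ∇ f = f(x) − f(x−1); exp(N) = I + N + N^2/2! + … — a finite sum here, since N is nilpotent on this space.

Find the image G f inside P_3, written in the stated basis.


the result is g(x) = (7/2)x^3 + 21x^2 + 42x + 40

order-1 term: 21x^2 + 7
order-2 term: 42x
order-3 term: 28
the series for exp(∇ ∘ E_{1} + ∇) f terminates at order 3
exp(∇ ∘ E_{1} + ∇) f = (7/2)x^3 + 21x^2 + 42x + 40


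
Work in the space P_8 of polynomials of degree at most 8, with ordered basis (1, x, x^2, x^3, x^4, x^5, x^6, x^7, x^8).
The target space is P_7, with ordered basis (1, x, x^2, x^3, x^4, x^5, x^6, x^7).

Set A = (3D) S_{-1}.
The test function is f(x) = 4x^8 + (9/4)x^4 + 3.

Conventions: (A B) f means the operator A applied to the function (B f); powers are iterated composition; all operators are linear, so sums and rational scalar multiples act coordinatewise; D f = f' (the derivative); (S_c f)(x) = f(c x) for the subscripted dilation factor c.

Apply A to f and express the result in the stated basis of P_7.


the image equals g(x) = 96x^7 + 27x^3

S_{-1} f = 4x^8 + (9/4)x^4 + 3
D S_{-1} f = 32x^7 + 9x^3
(3D) S_{-1} f = 96x^7 + 27x^3


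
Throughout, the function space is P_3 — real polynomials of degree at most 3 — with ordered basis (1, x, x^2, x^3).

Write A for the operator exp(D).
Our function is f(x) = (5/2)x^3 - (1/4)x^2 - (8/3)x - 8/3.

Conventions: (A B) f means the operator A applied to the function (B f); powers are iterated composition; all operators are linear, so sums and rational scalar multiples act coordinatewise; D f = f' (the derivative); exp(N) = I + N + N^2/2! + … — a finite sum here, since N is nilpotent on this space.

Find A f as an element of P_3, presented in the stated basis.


the result is g(x) = (5/2)x^3 + (29/4)x^2 + (13/3)x - 37/12

order-1 term: (15/2)x^2 - (1/2)x - 8/3
order-2 term: (15/2)x - 1/4
order-3 term: 5/2
the series for exp(D) f terminates at order 3
exp(D) f = (5/2)x^3 + (29/4)x^2 + (13/3)x - 37/12


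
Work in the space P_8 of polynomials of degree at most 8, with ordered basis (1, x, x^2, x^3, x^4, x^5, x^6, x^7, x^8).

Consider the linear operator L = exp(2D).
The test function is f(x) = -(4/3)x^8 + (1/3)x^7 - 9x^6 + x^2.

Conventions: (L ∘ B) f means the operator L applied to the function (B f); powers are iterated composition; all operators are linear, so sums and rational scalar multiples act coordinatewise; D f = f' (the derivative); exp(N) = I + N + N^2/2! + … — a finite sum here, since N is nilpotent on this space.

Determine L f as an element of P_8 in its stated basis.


order-1 term: -(64/3)x^7 + (14/3)x^6 - 108x^5 + 4x
order-2 term: -(448/3)x^6 + 28x^5 - 540x^4 + 4
order-3 term: -(1792/3)x^5 + (280/3)x^4 - 1440x^3
order-4 term: -(4480/3)x^4 + (560/3)x^3 - 2160x^2
order-5 term: -(7168/3)x^3 + 224x^2 - 1728x
order-6 term: -(7168/3)x^2 + (448/3)x - 576
order-7 term: -(4096/3)x + 128/3
order-8 term: -1024/3
the series for exp(2D) f terminates at order 8
exp(2D) f = -(4/3)x^8 - 21x^7 - (461/3)x^6 - (2032/3)x^5 - 1940x^4 - (10928/3)x^3 - (12973/3)x^2 - 2940x - 2612/3

the result is g(x) = -(4/3)x^8 - 21x^7 - (461/3)x^6 - (2032/3)x^5 - 1940x^4 - (10928/3)x^3 - (12973/3)x^2 - 2940x - 2612/3


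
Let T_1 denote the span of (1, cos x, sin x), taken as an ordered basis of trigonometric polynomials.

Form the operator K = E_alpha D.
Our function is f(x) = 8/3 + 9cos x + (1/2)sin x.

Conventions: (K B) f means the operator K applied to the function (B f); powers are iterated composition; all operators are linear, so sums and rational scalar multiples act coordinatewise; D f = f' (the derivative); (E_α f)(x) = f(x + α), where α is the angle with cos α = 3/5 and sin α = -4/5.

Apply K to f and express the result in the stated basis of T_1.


the image equals g(x) = (15/2)cos x - 5sin x

D f = (1/2)cos x - 9sin x
E_alpha D f = (15/2)cos x - 5sin x


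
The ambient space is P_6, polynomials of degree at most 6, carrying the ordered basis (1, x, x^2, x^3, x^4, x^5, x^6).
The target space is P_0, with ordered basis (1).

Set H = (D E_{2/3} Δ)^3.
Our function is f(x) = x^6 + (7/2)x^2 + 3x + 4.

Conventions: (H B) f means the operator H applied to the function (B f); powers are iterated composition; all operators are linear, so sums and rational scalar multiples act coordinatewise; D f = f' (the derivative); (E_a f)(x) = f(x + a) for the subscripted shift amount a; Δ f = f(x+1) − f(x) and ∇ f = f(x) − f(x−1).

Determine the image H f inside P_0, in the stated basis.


Δ f = 6x^5 + 15x^4 + 20x^3 + 15x^2 + 13x + 15/2
E_{2/3} Δ f = 6x^5 + 35x^4 + (260/3)x^3 + (1015/9)x^2 + (2251/27)x + 5267/162
D E_{2/3} Δ f = 30x^4 + 140x^3 + 260x^2 + (2030/9)x + 2251/27
Δ (D E_{2/3} Δ) f = 120x^3 + 600x^2 + 1060x + 5900/9
E_{2/3} Δ (D E_{2/3} Δ) f = 120x^3 + 840x^2 + 2020x + 14980/9
D E_{2/3} Δ (D E_{2/3} Δ) f = 360x^2 + 1680x + 2020
Δ (D E_{2/3} Δ) (D E_{2/3} Δ) f = 720x + 2040
E_{2/3} Δ (D E_{2/3} Δ) (D E_{2/3} Δ) f = 720x + 2520
D E_{2/3} Δ (D E_{2/3} Δ) (D E_{2/3} Δ) f = 720

the image equals g(x) = 720


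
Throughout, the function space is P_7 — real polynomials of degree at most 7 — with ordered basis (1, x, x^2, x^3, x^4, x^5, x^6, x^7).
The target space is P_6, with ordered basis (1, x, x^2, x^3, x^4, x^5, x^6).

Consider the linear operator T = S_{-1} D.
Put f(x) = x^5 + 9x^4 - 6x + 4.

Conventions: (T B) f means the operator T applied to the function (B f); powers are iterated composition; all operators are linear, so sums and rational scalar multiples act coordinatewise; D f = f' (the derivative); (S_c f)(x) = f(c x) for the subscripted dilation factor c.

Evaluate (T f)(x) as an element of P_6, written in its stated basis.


D f = 5x^4 + 36x^3 - 6
S_{-1} D f = 5x^4 - 36x^3 - 6

the image equals g(x) = 5x^4 - 36x^3 - 6


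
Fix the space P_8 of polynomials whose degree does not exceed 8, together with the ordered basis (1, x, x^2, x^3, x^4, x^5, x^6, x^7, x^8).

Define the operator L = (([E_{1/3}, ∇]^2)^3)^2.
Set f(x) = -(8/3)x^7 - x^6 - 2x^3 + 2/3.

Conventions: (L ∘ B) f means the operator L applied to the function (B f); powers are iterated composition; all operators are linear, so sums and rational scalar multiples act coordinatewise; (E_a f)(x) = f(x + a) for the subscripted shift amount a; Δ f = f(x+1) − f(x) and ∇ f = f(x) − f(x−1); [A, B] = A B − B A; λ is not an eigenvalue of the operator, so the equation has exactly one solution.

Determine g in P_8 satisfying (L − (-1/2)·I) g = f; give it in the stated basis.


write g with unknown coordinates in the stated basis and equate coefficients in (L − (-1/2)·I) g = f
solving from the highest basis element down gives g = -(16/3)x^7 - 2x^6 - 4x^3 + 4/3
check: L g = 0
so L g − (-1/2)·g = -(8/3)x^7 - x^6 - 2x^3 + 2/3 = f ✓

the result is g(x) = -(16/3)x^7 - 2x^6 - 4x^3 + 4/3


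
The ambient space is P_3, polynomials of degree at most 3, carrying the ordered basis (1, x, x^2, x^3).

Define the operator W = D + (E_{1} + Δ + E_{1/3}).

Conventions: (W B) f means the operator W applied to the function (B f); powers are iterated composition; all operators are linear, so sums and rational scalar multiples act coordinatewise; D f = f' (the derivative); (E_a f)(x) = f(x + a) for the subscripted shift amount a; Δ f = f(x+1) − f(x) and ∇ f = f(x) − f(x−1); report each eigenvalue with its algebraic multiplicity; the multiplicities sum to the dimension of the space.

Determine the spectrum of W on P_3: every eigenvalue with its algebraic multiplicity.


image of 1: 2
image of x: 2x + 10/3
image of x^2: 2x^2 + (20/3)x + 19/9
image of x^3: 2x^3 + 10x^2 + (19/3)x + 55/27
the matrix is upper triangular; its diagonal is (2, 2, 2, 2)
for a triangular matrix the eigenvalues are the diagonal entries, with algebraic multiplicity their repetition count

λ = 2 (multiplicity 4)


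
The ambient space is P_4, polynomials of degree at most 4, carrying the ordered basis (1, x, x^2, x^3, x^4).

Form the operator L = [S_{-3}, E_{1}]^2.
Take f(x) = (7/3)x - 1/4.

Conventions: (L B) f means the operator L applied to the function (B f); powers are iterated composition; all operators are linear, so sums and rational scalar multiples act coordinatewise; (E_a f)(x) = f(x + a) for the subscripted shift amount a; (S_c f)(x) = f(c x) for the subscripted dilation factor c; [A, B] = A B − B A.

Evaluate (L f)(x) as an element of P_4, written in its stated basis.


g(x) = 0

E_{1} f = (7/3)x + 25/12
S_{-3} E_{1} f = -7x + 25/12
S_{-3} f = -7x - 1/4
E_{1} S_{-3} f = -7x - 29/4
[S_{-3}, E_{1}] f = 28/3
E_{1} [S_{-3}, E_{1}] f = 28/3
S_{-3} E_{1} [S_{-3}, E_{1}] f = 28/3
S_{-3} [S_{-3}, E_{1}] f = 28/3
E_{1} S_{-3} [S_{-3}, E_{1}] f = 28/3
[S_{-3}, E_{1}] [S_{-3}, E_{1}] f = 0


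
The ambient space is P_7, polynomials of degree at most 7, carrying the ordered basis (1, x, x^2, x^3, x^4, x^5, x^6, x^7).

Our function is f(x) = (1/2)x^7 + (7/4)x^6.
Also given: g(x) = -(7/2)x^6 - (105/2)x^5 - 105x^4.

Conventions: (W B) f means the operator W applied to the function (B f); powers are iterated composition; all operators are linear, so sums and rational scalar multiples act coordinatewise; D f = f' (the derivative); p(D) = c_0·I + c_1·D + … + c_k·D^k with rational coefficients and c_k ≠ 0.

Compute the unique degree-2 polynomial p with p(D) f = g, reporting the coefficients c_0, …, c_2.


D^0 f = (1/2)x^7 + (7/4)x^6
D^1 f = (7/2)x^6 + (21/2)x^5
D^2 f = 21x^5 + (105/2)x^4
matching coefficients of g against c_0 f + c_1 Df + … from the top degree down determines the c_i
solution: c_0 = 0, c_1 = -1, c_2 = -2

p(D) = -D − 2·D^2, i.e. c_0 = 0, c_1 = -1, c_2 = -2


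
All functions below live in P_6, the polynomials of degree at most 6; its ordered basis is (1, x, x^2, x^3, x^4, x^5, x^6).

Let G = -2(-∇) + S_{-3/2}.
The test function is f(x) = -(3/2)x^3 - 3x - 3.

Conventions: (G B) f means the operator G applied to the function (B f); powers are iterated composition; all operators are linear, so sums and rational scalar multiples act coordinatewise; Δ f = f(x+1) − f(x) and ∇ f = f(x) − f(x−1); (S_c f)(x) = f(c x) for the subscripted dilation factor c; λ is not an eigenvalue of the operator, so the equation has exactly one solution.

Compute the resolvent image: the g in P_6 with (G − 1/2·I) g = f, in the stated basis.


the image equals g(x) = (12/31)x^3 - (288/217)x^2 - (1005/434)x - 780/217

write g with unknown coordinates in the stated basis and equate coefficients in (G − 1/2·I) g = f
solving from the highest basis element down gives g = (12/31)x^3 - (288/217)x^2 - (1005/434)x - 780/217
check: G g = -(81/62)x^3 - (144/217)x^2 - (3609/868)x - 1041/217
so G g − 1/2·g = -(3/2)x^3 - 3x - 3 = f ✓


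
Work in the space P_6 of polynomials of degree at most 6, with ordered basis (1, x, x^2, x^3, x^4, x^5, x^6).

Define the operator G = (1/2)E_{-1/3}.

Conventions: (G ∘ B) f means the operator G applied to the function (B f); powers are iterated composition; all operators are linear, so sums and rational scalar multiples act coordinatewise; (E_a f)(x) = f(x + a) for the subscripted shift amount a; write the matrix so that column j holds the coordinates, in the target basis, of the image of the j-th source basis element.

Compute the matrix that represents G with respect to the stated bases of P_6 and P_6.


the matrix is [[1/2, -1/6, 1/18, -1/54, 1/162, -1/486, 1/1458]; [0, 1/2, -1/3, 1/6, -2/27, 5/162, -1/81]; [0, 0, 1/2, -1/2, 1/3, -5/27, 5/54]; [0, 0, 0, 1/2, -2/3, 5/9, -10/27]; [0, 0, 0, 0, 1/2, -5/6, 5/6]; [0, 0, 0, 0, 0, 1/2, -1]; [0, 0, 0, 0, 0, 0, 1/2]] (rows listed top to bottom)

image of 1: 1/2
image of x: (1/2)x - 1/6
image of x^2: (1/2)x^2 - (1/3)x + 1/18
image of x^3: (1/2)x^3 - (1/2)x^2 + (1/6)x - 1/54
image of x^4: (1/2)x^4 - (2/3)x^3 + (1/3)x^2 - (2/27)x + 1/162
image of x^5: (1/2)x^5 - (5/6)x^4 + (5/9)x^3 - (5/27)x^2 + (5/162)x - 1/486
image of x^6: (1/2)x^6 - x^5 + (5/6)x^4 - (10/27)x^3 + (5/54)x^2 - (1/81)x + 1/1458
each image's coordinates form column j of the matrix


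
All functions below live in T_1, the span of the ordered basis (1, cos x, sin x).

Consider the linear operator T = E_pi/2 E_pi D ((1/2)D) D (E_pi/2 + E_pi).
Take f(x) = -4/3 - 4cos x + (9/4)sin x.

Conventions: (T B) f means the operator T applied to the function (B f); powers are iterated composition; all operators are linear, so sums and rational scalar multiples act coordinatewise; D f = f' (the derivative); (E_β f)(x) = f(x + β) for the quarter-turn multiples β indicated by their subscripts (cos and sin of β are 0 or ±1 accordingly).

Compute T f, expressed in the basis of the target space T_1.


the result is g(x) = -(25/8)cos x - (7/8)sin x

E_pi/2 f = -4/3 + (9/4)cos x + 4sin x
E_pi f = -4/3 + 4cos x - (9/4)sin x
(E_pi/2 + E_pi) f = -8/3 + (25/4)cos x + (7/4)sin x
D (E_pi/2 + E_pi) f = (7/4)cos x - (25/4)sin x
D (D (E_pi/2 + E_pi)) f = -(25/4)cos x - (7/4)sin x
((1/2)D) (D (E_pi/2 + E_pi)) f = -(25/8)cos x - (7/8)sin x
D ((1/2)D) (D (E_pi/2 + E_pi)) f = -(7/8)cos x + (25/8)sin x
E_pi (D ((1/2)D)) (D (E_pi/2 + E_pi)) f = (7/8)cos x - (25/8)sin x
E_pi/2 E_pi (D ((1/2)D)) (D (E_pi/2 + E_pi)) f = -(25/8)cos x - (7/8)sin x


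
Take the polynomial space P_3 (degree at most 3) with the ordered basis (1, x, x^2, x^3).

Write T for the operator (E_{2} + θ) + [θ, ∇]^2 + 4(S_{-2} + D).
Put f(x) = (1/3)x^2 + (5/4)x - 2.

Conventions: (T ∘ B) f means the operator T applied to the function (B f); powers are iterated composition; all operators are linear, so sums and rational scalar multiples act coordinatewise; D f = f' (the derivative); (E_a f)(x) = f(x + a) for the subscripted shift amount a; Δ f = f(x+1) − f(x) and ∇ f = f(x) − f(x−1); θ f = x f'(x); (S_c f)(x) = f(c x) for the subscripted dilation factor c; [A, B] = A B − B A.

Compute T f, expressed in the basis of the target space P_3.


the image equals g(x) = (19/3)x^2 - (7/2)x - 1/2

E_{2} f = (1/3)x^2 + (31/12)x + 11/6
θ f = (2/3)x^2 + (5/4)x
(E_{2} + θ) f = x^2 + (23/6)x + 11/6
∇ f = (2/3)x + 11/12
θ ∇ f = (2/3)x
θ f = (2/3)x^2 + (5/4)x
∇ θ f = (4/3)x + 7/12
[θ, ∇] f = -(2/3)x - 7/12
∇ [θ, ∇] f = -2/3
θ ∇ [θ, ∇] f = 0
θ [θ, ∇] f = -(2/3)x
∇ θ [θ, ∇] f = -2/3
[θ, ∇] [θ, ∇] f = 2/3
S_{-2} f = (4/3)x^2 - (5/2)x - 2
D f = (2/3)x + 5/4
(S_{-2} + D) f = (4/3)x^2 - (11/6)x - 3/4
(4(S_{-2} + D)) f = (16/3)x^2 - (22/3)x - 3
((E_{2} + θ) + [θ, ∇]^2 + 4(S_{-2} + D)) f = (19/3)x^2 - (7/2)x - 1/2


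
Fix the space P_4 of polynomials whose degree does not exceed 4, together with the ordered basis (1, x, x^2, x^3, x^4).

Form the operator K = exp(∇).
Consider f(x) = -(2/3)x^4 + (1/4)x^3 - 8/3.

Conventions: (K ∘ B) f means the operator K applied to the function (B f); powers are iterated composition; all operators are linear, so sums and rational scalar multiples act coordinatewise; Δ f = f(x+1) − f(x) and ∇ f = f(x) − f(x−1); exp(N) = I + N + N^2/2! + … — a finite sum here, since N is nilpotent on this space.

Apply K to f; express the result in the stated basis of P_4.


order-1 term: -(8/3)x^3 + (19/4)x^2 - (41/12)x + 11/12
order-2 term: -4x^2 + (35/4)x - 65/12
order-3 term: -(8/3)x + 17/4
order-4 term: -2/3
the series for exp(∇) f terminates at order 4
exp(∇) f = -(2/3)x^4 - (29/12)x^3 + (3/4)x^2 + (8/3)x - 43/12

g(x) = -(2/3)x^4 - (29/12)x^3 + (3/4)x^2 + (8/3)x - 43/12


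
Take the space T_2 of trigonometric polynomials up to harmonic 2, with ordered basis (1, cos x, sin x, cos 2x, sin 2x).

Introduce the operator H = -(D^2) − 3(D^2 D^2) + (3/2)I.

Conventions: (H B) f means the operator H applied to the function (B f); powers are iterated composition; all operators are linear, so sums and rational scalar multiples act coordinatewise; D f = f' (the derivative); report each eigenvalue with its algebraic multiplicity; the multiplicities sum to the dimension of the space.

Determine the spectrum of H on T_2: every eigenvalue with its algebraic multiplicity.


λ = -85/2 (multiplicity 2), λ = -1/2 (multiplicity 2), λ = 3/2 (multiplicity 1)

image of 1: 3/2
image of cos x: -(1/2)cos x
image of sin x: -(1/2)sin x
image of cos 2x: -(85/2)cos 2x
image of sin 2x: -(85/2)sin 2x
the matrix is diagonal; its diagonal is (3/2, -1/2, -1/2, -85/2, -85/2)
for a triangular matrix the eigenvalues are the diagonal entries, with algebraic multiplicity their repetition count


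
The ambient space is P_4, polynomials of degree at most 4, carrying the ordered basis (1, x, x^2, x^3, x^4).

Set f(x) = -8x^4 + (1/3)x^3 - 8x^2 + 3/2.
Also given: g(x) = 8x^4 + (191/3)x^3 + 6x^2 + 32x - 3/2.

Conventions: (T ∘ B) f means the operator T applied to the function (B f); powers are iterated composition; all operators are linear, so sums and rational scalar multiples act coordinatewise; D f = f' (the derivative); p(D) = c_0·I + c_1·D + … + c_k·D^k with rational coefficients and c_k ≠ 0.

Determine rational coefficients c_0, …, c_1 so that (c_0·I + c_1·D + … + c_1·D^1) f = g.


p(D) = -I − 2·D, i.e. c_0 = -1, c_1 = -2

D^0 f = -8x^4 + (1/3)x^3 - 8x^2 + 3/2
D^1 f = -32x^3 + x^2 - 16x
matching coefficients of g against c_0 f + c_1 Df + … from the top degree down determines the c_i
solution: c_0 = -1, c_1 = -2


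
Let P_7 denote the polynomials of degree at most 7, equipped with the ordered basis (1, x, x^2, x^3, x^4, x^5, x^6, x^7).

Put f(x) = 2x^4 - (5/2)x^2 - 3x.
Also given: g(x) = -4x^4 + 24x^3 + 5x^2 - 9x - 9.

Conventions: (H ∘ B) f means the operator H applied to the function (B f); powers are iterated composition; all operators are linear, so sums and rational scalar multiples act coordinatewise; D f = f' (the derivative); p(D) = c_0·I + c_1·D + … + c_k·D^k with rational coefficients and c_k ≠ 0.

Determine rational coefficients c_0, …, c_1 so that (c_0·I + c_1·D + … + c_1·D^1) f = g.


D^0 f = 2x^4 - (5/2)x^2 - 3x
D^1 f = 8x^3 - 5x - 3
matching coefficients of g against c_0 f + c_1 Df + … from the top degree down determines the c_i
solution: c_0 = -2, c_1 = 3

p(D) = -2·I + 3·D, i.e. c_0 = -2, c_1 = 3


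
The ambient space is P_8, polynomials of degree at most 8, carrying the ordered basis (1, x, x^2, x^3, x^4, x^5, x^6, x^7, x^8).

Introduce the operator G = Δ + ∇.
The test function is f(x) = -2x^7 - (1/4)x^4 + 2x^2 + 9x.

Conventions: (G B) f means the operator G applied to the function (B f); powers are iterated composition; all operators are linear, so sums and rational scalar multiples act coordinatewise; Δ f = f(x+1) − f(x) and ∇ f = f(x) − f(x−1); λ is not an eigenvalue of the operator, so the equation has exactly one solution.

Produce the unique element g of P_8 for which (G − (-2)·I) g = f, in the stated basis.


write g with unknown coordinates in the stated basis and equate coefficients in (G − (-2)·I) g = f
solving from the highest basis element down gives g = -x^7 + 7x^6 - 42x^5 + (1959/8)x^4 - (2239/2)x^3 + (7601/2)x^2 - 8618x + 19561/2
check: G g = -14x^6 + 84x^5 - 490x^4 + 2239x^3 - 7599x^2 + 17245x - 19561
so G g − (-2)·g = -2x^7 - (1/4)x^4 + 2x^2 + 9x = f ✓

g(x) = -x^7 + 7x^6 - 42x^5 + (1959/8)x^4 - (2239/2)x^3 + (7601/2)x^2 - 8618x + 19561/2


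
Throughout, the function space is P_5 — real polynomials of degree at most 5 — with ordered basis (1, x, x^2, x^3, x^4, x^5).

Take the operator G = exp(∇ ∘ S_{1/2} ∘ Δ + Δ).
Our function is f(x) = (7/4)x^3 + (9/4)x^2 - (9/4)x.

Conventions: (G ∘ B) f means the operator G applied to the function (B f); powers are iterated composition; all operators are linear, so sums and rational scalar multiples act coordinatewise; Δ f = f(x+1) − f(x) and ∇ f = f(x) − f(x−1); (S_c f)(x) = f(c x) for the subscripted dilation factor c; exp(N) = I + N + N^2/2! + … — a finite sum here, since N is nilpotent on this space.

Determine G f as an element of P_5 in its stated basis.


order-1 term: (21/4)x^2 + (99/8)x + 85/16
order-2 term: (21/4)x + 183/16
order-3 term: 7/4
the series for exp(∇ ∘ S_{1/2} ∘ Δ + Δ) f terminates at order 3
exp(∇ ∘ S_{1/2} ∘ Δ + Δ) f = (7/4)x^3 + (15/2)x^2 + (123/8)x + 37/2

the image equals g(x) = (7/4)x^3 + (15/2)x^2 + (123/8)x + 37/2


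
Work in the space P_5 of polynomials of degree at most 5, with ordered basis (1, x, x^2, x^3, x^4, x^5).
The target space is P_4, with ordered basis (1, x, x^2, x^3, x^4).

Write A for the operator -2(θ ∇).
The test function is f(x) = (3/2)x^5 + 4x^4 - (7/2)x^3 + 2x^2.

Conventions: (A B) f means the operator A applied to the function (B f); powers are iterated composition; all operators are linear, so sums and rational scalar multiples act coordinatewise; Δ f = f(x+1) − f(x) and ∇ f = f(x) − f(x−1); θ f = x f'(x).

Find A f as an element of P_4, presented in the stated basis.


g(x) = -60x^4 - 6x^3 + 78x^2 - 46x

∇ f = (15/2)x^4 + x^3 - (39/2)x^2 + 23x - 8
θ ∇ f = 30x^4 + 3x^3 - 39x^2 + 23x
(-2(θ ∇)) f = -60x^4 - 6x^3 + 78x^2 - 46x


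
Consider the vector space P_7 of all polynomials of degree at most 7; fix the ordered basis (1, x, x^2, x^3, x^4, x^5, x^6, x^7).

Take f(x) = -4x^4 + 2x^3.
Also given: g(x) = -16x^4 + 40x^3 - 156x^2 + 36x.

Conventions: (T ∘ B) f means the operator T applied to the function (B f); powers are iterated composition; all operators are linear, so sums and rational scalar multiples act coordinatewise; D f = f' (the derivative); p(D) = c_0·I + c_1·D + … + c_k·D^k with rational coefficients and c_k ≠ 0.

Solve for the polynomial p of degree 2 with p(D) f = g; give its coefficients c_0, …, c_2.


D^0 f = -4x^4 + 2x^3
D^1 f = -16x^3 + 6x^2
D^2 f = -48x^2 + 12x
matching coefficients of g against c_0 f + c_1 Df + … from the top degree down determines the c_i
solution: c_0 = 4, c_1 = -2, c_2 = 3

c_0 = 4, c_1 = -2, c_2 = 3


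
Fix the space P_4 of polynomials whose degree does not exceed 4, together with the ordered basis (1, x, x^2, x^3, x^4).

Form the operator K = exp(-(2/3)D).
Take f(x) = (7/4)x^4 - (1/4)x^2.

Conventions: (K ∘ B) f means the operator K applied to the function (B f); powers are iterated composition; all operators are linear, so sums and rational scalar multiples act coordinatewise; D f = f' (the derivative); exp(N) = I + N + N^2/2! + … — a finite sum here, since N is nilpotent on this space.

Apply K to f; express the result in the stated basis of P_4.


g(x) = (7/4)x^4 - (14/3)x^3 + (53/12)x^2 - (47/27)x + 19/81

order-1 term: -(14/3)x^3 + (1/3)x
order-2 term: (14/3)x^2 - 1/9
order-3 term: -(56/27)x
order-4 term: 28/81
the series for exp(-(2/3)D) f terminates at order 4
exp(-(2/3)D) f = (7/4)x^4 - (14/3)x^3 + (53/12)x^2 - (47/27)x + 19/81


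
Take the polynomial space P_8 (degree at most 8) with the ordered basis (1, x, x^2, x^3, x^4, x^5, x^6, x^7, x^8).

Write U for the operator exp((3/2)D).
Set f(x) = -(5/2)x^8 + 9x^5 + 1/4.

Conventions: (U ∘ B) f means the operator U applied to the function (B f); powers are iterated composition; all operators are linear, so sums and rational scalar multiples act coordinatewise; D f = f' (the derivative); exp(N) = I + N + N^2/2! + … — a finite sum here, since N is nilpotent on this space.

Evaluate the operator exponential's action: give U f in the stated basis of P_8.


g(x) = -(5/2)x^8 - 30x^7 - (315/2)x^6 - (927/2)x^5 - (13095/16)x^4 - (6885/8)x^3 - (15795/32)x^2 - (3645/32)x + 2315/512

order-1 term: -30x^7 + (135/2)x^4
order-2 term: -(315/2)x^6 + (405/2)x^3
order-3 term: -(945/2)x^5 + (1215/4)x^2
order-4 term: -(14175/16)x^4 + (3645/16)x
order-5 term: -(8505/8)x^3 + 2187/32
order-6 term: -(25515/32)x^2
order-7 term: -(10935/32)x
order-8 term: -32805/512
the series for exp((3/2)D) f terminates at order 8
exp((3/2)D) f = -(5/2)x^8 - 30x^7 - (315/2)x^6 - (927/2)x^5 - (13095/16)x^4 - (6885/8)x^3 - (15795/32)x^2 - (3645/32)x + 2315/512


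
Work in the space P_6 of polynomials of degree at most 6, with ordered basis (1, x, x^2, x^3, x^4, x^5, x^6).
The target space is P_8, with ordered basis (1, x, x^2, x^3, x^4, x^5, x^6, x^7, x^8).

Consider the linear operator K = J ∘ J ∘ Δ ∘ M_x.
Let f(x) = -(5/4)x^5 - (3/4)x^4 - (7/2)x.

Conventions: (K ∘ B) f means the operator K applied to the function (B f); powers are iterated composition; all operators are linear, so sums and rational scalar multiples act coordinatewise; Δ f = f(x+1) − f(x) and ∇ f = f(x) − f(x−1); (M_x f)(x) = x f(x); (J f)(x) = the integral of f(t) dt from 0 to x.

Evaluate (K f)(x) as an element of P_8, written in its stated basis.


g(x) = -(5/28)x^7 - (3/4)x^6 - (13/8)x^5 - (35/16)x^4 - (73/24)x^3 - (11/4)x^2

M_x f = -(5/4)x^6 - (3/4)x^5 - (7/2)x^2
Δ M_x f = -(15/2)x^5 - (45/2)x^4 - (65/2)x^3 - (105/4)x^2 - (73/4)x - 11/2
J Δ M_x f = -(5/4)x^6 - (9/2)x^5 - (65/8)x^4 - (35/4)x^3 - (73/8)x^2 - (11/2)x
J J Δ M_x f = -(5/28)x^7 - (3/4)x^6 - (13/8)x^5 - (35/16)x^4 - (73/24)x^3 - (11/4)x^2


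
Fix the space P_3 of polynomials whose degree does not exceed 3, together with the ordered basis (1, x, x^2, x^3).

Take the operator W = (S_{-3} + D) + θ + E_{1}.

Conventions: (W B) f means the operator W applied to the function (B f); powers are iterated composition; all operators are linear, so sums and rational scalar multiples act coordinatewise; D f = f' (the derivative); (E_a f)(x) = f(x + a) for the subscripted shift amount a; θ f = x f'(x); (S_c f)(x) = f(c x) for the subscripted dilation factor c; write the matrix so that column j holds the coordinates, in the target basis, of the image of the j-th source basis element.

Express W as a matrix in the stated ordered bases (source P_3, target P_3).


the matrix is [[2, 2, 1, 1]; [0, -1, 4, 3]; [0, 0, 12, 6]; [0, 0, 0, -23]] (rows listed top to bottom)

image of 1: 2
image of x: -x + 2
image of x^2: 12x^2 + 4x + 1
image of x^3: -23x^3 + 6x^2 + 3x + 1
each image's coordinates form column j of the matrix


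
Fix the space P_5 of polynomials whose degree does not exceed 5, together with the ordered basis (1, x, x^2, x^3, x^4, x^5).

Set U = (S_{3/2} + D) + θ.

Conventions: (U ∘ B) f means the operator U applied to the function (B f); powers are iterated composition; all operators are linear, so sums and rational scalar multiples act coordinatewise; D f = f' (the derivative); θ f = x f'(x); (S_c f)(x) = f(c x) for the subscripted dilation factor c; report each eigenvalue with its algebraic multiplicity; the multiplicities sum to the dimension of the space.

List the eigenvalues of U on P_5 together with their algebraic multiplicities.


λ = 1 (multiplicity 1), λ = 5/2 (multiplicity 1), λ = 17/4 (multiplicity 1), λ = 51/8 (multiplicity 1), λ = 145/16 (multiplicity 1), λ = 403/32 (multiplicity 1)

image of 1: 1
image of x: (5/2)x + 1
image of x^2: (17/4)x^2 + 2x
image of x^3: (51/8)x^3 + 3x^2
image of x^4: (145/16)x^4 + 4x^3
image of x^5: (403/32)x^5 + 5x^4
the matrix is upper triangular; its diagonal is (1, 5/2, 17/4, 51/8, 145/16, 403/32)
for a triangular matrix the eigenvalues are the diagonal entries, with algebraic multiplicity their repetition count


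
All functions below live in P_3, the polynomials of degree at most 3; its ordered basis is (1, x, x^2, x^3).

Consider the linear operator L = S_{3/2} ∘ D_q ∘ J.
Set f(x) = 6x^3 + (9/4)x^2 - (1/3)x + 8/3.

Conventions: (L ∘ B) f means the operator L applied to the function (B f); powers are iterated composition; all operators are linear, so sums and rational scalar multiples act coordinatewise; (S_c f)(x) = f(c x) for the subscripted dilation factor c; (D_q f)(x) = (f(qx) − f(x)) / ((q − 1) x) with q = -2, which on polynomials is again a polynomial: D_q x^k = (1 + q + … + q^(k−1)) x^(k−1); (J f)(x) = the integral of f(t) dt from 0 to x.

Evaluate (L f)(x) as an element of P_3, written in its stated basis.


J f = (3/2)x^4 + (3/4)x^3 - (1/6)x^2 + (8/3)x
D_q J f = -(15/2)x^3 + (9/4)x^2 + (1/6)x + 8/3
S_{3/2} D_q J f = -(405/16)x^3 + (81/16)x^2 + (1/4)x + 8/3

the result is g(x) = -(405/16)x^3 + (81/16)x^2 + (1/4)x + 8/3


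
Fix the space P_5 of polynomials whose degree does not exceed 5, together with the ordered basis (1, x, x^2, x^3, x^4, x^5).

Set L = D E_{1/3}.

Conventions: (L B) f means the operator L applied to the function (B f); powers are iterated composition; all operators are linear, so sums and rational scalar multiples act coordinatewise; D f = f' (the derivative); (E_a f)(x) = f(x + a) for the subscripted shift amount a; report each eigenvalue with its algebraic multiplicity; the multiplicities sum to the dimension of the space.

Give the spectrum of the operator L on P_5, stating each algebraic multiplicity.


λ = 0 (multiplicity 6)

image of 1: 0
image of x: 1
image of x^2: 2x + 2/3
image of x^3: 3x^2 + 2x + 1/3
image of x^4: 4x^3 + 4x^2 + (4/3)x + 4/27
image of x^5: 5x^4 + (20/3)x^3 + (10/3)x^2 + (20/27)x + 5/81
the matrix is upper triangular; its diagonal is (0, 0, 0, 0, 0, 0)
for a triangular matrix the eigenvalues are the diagonal entries, with algebraic multiplicity their repetition count
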